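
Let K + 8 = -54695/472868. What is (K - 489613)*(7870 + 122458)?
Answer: -685780479175526/10747 ≈ -6.3811e+10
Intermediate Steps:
K = -3837639/472868 (K = -8 - 54695/472868 = -3837639/472868 ≈ -8.1157)
(K - 489613)*(7870 + 122458) = (-3837639/472868 - 489613)*(7870 + 122458) = -231526157723/472868*130328 = -685780479175526/10747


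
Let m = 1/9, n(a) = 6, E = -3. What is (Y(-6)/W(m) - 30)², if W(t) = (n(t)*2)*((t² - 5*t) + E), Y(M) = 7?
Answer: 24472809/26896 ≈ 909.91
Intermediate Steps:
m = ⅑ ≈ 0.11111
W(t) = -36 - 60*t + 12*t² (W(t) = (6*2)*((t² - 5*t) - 3) = 12*(-3 + t² - 5*t) = -36 - 60*t + 12*t²)
(Y(-6)/W(m) - 30)² = (7/(-36 - 60*⅑ + 12*(⅑)²) - 30)² = (7/(-36 - 20/3 + 12*(1/81)) - 30)² = (7/(-36 - 20/3 + 4/27) - 30)² = (7/(-1148/27) - 30)² = (7*(-27/1148) - 30)² = (-27/164 - 30)² = (-4947/164)² = 24472809/26896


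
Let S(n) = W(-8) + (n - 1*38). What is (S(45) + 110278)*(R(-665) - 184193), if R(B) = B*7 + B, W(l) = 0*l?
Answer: -20900441205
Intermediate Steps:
W(l) = 0
R(B) = 8*B (R(B) = 7*B + B = 8*B)
S(n) = -38 + n (S(n) = 0 + (n - 1*38) = 0 + (n - 38) = 0 + (-38 + n) = -38 + n)
(S(45) + 110278)*(R(-665) - 184193) = ((-38 + 45) + 110278)*(8*(-665) - 184193) = (7 + 110278)*(-5320 - 184193) = 110285*(-189513) = -20900441205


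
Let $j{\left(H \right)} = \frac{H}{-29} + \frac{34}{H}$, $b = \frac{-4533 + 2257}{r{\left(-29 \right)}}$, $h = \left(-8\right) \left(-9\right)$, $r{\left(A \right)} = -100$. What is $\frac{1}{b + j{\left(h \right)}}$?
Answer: $\frac{26100}{541561} \approx 0.048194$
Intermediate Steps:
$h = 72$
$b = \frac{569}{25}$ ($b = \frac{-4533 + 2257}{-100} = \left(-2276\right) \left(- \frac{1}{100}\right) = \frac{569}{25} \approx 22.76$)
$j{\left(H \right)} = \frac{34}{H} - \frac{H}{29}$ ($j{\left(H \right)} = H \left(- \frac{1}{29}\right) + \frac{34}{H} = - \frac{H}{29} + \frac{34}{H} = \frac{34}{H} - \frac{H}{29}$)
$\frac{1}{b + j{\left(h \right)}} = \frac{1}{\frac{569}{25} + \left(\frac{34}{72} - \frac{72}{29}\right)} = \frac{1}{\frac{569}{25} + \left(34 \cdot \frac{1}{72} - \frac{72}{29}\right)} = \frac{1}{\frac{569}{25} + \left(\frac{17}{36} - \frac{72}{29}\right)} = \frac{1}{\frac{569}{25} - \frac{2099}{1044}} = \frac{1}{\frac{541561}{26100}} = \frac{26100}{541561}$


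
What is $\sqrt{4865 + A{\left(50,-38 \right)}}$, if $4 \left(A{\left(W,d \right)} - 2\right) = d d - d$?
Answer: $\frac{5 \sqrt{838}}{2} \approx 72.371$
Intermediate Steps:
$A{\left(W,d \right)} = 2 - \frac{d}{4} + \frac{d^{2}}{4}$ ($A{\left(W,d \right)} = 2 + \frac{d d - d}{4} = 2 + \frac{d^{2} - d}{4} = 2 + \left(- \frac{d}{4} + \frac{d^{2}}{4}\right) = 2 - \frac{d}{4} + \frac{d^{2}}{4}$)
$\sqrt{4865 + A{\left(50,-38 \right)}} = \sqrt{4865 + \left(2 - - \frac{19}{2} + \frac{\left(-38\right)^{2}}{4}\right)} = \sqrt{4865 + \left(2 + \frac{19}{2} + \frac{1}{4} \cdot 1444\right)} = \sqrt{4865 + \left(2 + \frac{19}{2} + 361\right)} = \sqrt{4865 + \frac{745}{2}} = \sqrt{\frac{10475}{2}} = \frac{5 \sqrt{838}}{2}$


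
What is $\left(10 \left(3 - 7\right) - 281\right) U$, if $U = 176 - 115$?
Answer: $-19581$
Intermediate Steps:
$U = 61$ ($U = 176 - 115 = 61$)
$\left(10 \left(3 - 7\right) - 281\right) U = \left(10 \left(3 - 7\right) - 281\right) 61 = \left(10 \left(-4\right) - 281\right) 61 = \left(-40 - 281\right) 61 = \left(-321\right) 61 = -19581$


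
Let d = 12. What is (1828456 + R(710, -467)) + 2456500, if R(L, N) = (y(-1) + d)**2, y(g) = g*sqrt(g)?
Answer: 4285099 - 24*I ≈ 4.2851e+6 - 24.0*I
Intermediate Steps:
y(g) = g**(3/2)
R(L, N) = (12 - I)**2 (R(L, N) = ((-1)**(3/2) + 12)**2 = (-I + 12)**2 = (12 - I)**2)
(1828456 + R(710, -467)) + 2456500 = (1828456 + (12 - I)**2) + 2456500 = 4284956 + (12 - I)**2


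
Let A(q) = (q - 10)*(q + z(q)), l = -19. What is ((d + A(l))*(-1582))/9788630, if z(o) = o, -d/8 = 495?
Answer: 2260678/4894315 ≈ 0.46190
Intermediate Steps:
d = -3960 (d = -8*495 = -3960)
A(q) = 2*q*(-10 + q) (A(q) = (q - 10)*(q + q) = (-10 + q)*(2*q) = 2*q*(-10 + q))
((d + A(l))*(-1582))/9788630 = ((-3960 + 2*(-19)*(-10 - 19))*(-1582))/9788630 = ((-3960 + 2*(-19)*(-29))*(-1582))*(1/9788630) = ((-3960 + 1102)*(-1582))*(1/9788630) = -2858*(-1582)*(1/9788630) = 4521356*(1/9788630) = 2260678/4894315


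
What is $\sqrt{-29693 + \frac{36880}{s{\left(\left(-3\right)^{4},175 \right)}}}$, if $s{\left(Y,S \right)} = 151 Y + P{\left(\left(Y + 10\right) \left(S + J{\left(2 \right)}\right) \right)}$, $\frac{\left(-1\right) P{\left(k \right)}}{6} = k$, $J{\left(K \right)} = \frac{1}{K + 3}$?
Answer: $\frac{i \sqrt{574095034085437}}{139047} \approx 172.32 i$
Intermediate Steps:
$J{\left(K \right)} = \frac{1}{3 + K}$
$P{\left(k \right)} = - 6 k$
$s{\left(Y,S \right)} = 151 Y - 6 \left(10 + Y\right) \left(\frac{1}{5} + S\right)$ ($s{\left(Y,S \right)} = 151 Y - 6 \left(Y + 10\right) \left(S + \frac{1}{3 + 2}\right) = 151 Y - 6 \left(10 + Y\right) \left(S + \frac{1}{5}\right) = 151 Y - 6 \left(10 + Y\right) \left(\frac{1}{5} + S\right)$)
$\sqrt{-29693 + \frac{36880}{s{\left(\left(-3\right)^{4},175 \right)}}} = \sqrt{-29693 + \frac{36880}{-12 - 10500 + \frac{749 \left(-3\right)^{4}}{5} - 1050 \left(-3\right)^{4}}} = \sqrt{-29693 + \frac{36880}{-12 - 10500 + \frac{749}{5} \cdot 81 - 1050 \cdot 81}} = \sqrt{-29693 + \frac{36880}{-12 - 10500 + \frac{60669}{5} - 85050}} = \sqrt{-29693 + \frac{36880}{- \frac{417141}{5}}} = \sqrt{-29693 + 36880 \left(- \frac{5}{417141}\right)} = \sqrt{-29693 - \frac{184400}{417141}} = \sqrt{- \frac{12386352113}{417141}} = \frac{i \sqrt{574095034085437}}{139047}$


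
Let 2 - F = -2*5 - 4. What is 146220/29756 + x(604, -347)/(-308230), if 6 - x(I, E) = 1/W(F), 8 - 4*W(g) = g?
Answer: 1733430661/352757380 ≈ 4.9139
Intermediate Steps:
F = 16 (F = 2 - (-2*5 - 4) = 2 - (-10 - 4) = 2 - 1*(-14) = 2 + 14 = 16)
W(g) = 2 - g/4
x(I, E) = 13/2 (x(I, E) = 6 - 1/(2 - ¼*16) = 6 - 1/(2 - 4) = 6 - 1/(-2) = 6 - 1*(-½) = 6 + ½ = 13/2)
146220/29756 + x(604, -347)/(-308230) = 146220/29756 + (13/2)/(-308230) = 146220*(1/29756) + (13/2)*(-1/308230) = 36555/7439 - 1/47420 = 1733430661/352757380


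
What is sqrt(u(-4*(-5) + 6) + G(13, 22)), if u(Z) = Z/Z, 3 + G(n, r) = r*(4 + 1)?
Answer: 6*sqrt(3) ≈ 10.392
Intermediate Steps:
G(n, r) = -3 + 5*r (G(n, r) = -3 + r*(4 + 1) = -3 + r*5 = -3 + 5*r)
u(Z) = 1
sqrt(u(-4*(-5) + 6) + G(13, 22)) = sqrt(1 + (-3 + 5*22)) = sqrt(1 + (-3 + 110)) = sqrt(1 + 107) = sqrt(108) = 6*sqrt(3)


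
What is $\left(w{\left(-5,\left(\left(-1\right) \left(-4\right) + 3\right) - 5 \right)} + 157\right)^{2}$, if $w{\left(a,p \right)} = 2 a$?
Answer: $21609$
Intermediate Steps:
$\left(w{\left(-5,\left(\left(-1\right) \left(-4\right) + 3\right) - 5 \right)} + 157\right)^{2} = \left(2 \left(-5\right) + 157\right)^{2} = \left(-10 + 157\right)^{2} = 147^{2} = 21609$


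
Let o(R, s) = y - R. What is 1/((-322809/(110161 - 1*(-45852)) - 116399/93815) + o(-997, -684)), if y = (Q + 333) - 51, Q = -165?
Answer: 14636359595/16256460505308 ≈ 0.00090034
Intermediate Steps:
y = 117 (y = (-165 + 333) - 51 = 168 - 51 = 117)
o(R, s) = 117 - R
1/((-322809/(110161 - 1*(-45852)) - 116399/93815) + o(-997, -684)) = 1/((-322809/(110161 - 1*(-45852)) - 116399/93815) + (117 - 1*(-997))) = 1/((-322809/(110161 + 45852) - 116399*1/93815) + (117 + 997)) = 1/((-322809/156013 - 116399/93815) + 1114) = 1/(-48444083522/14636359595 + 1114) = 1/(16256460505308/14636359595) = 14636359595/16256460505308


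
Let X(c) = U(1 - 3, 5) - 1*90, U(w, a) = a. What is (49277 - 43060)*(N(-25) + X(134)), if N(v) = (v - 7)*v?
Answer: 4445155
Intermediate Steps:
X(c) = -85 (X(c) = 5 - 1*90 = 5 - 90 = -85)
N(v) = v*(-7 + v) (N(v) = (-7 + v)*v = v*(-7 + v))
(49277 - 43060)*(N(-25) + X(134)) = (49277 - 43060)*(-25*(-7 - 25) - 85) = 6217*(-25*(-32) - 85) = 6217*(800 - 85) = 6217*715 = 4445155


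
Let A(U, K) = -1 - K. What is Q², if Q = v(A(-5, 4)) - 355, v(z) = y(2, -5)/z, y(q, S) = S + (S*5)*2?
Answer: 118336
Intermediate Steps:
y(q, S) = 11*S (y(q, S) = S + (5*S)*2 = S + 10*S = 11*S)
v(z) = -55/z (v(z) = (11*(-5))/z = -55/z)
Q = -344 (Q = -55/(-1 - 1*4) - 355 = -55/(-1 - 4) - 355 = -55/(-5) - 355 = -55*(-⅕) - 355 = 11 - 355 = -344)
Q² = (-344)² = 118336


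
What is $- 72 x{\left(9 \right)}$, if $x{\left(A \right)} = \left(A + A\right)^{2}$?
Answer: $-23328$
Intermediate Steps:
$x{\left(A \right)} = 4 A^{2}$ ($x{\left(A \right)} = \left(2 A\right)^{2} = 4 A^{2}$)
$- 72 x{\left(9 \right)} = - 72 \cdot 4 \cdot 9^{2} = - 72 \cdot 4 \cdot 81 = \left(-72\right) 324 = -23328$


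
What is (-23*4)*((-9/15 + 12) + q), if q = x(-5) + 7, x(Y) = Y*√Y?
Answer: -8464/5 + 460*I*√5 ≈ -1692.8 + 1028.6*I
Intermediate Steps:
x(Y) = Y^(3/2)
q = 7 - 5*I*√5 (q = (-5)^(3/2) + 7 = -5*I*√5 + 7 = 7 - 5*I*√5 ≈ 7.0 - 11.18*I)
(-23*4)*((-9/15 + 12) + q) = (-23*4)*((-9/15 + 12) + (7 - 5*I*√5)) = -92*((-9*1/15 + 12) + (7 - 5*I*√5)) = -92*((-⅗ + 12) + (7 - 5*I*√5)) = -92*(57/5 + (7 - 5*I*√5)) = -92*(92/5 - 5*I*√5) = -8464/5 + 460*I*√5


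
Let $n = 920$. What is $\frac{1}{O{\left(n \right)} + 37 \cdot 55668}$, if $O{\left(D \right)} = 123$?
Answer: $\frac{1}{2059839} \approx 4.8547 \cdot 10^{-7}$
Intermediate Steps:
$\frac{1}{O{\left(n \right)} + 37 \cdot 55668} = \frac{1}{123 + 37 \cdot 55668} = \frac{1}{123 + 2059716} = \frac{1}{2059839}$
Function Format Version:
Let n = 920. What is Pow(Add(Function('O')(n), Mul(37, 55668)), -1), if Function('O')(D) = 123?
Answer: Rational(1, 2059839) ≈ 4.8547e-7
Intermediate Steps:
Pow(Add(Function('O')(n), Mul(37, 55668)), -1) = Pow(Add(123, Mul(37, 55668)), -1) = Pow(Add(123, 2059716), -1) = Pow(2059839, -1) = Rational(1, 2059839)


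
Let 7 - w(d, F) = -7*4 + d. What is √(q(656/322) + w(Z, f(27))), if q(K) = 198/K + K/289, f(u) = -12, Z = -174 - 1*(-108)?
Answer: √9983259187279/224434 ≈ 14.078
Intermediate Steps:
Z = -66 (Z = -174 + 108 = -66)
w(d, F) = 35 - d (w(d, F) = 7 - (-7*4 + d) = 7 - (-28 + d) = 7 + (28 - d) = 35 - d)
q(K) = 198/K + K/289 (q(K) = 198/K + K*(1/289) = 198/K + K/289)
√(q(656/322) + w(Z, f(27))) = √((198/((656/322)) + (656/322)/289) + (35 - 1*(-66))) = √((198/((656*(1/322))) + (656*(1/322))/289) + (35 + 66)) = √((198/(328/161) + (1/289)*(328/161)) + 101) = √((198*(161/328) + 328/46529) + 101) = √((15939/164 + 328/46529) + 101) = √(741679523/7630756 + 101) = √(1512385879/7630756) = √9983259187279/224434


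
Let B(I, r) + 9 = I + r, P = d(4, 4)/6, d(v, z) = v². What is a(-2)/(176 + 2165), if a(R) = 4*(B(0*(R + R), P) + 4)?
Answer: -28/7023 ≈ -0.0039869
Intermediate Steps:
P = 8/3 (P = 4²/6 = 16*(⅙) = 8/3 ≈ 2.6667)
B(I, r) = -9 + I + r (B(I, r) = -9 + (I + r) = -9 + I + r)
a(R) = -28/3 (a(R) = 4*((-9 + 0*(R + R) + 8/3) + 4) = 4*((-9 + 0*(2*R) + 8/3) + 4) = 4*((-9 + 0 + 8/3) + 4) = 4*(-19/3 + 4) = 4*(-7/3) = -28/3)
a(-2)/(176 + 2165) = -28/3/(176 + 2165) = -28/3/2341 = (1/2341)*(-28/3) = -28/7023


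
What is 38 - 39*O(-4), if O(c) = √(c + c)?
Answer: 38 - 78*I*√2 ≈ 38.0 - 110.31*I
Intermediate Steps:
O(c) = √2*√c (O(c) = √(2*c) = √2*√c)
38 - 39*O(-4) = 38 - 39*√2*√(-4) = 38 - 39*√2*2*I = 38 - 78*I*√2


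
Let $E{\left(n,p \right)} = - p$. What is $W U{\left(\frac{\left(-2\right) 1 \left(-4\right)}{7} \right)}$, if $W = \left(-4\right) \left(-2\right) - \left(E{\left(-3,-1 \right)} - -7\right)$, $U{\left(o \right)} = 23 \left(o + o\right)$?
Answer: $0$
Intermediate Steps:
$U{\left(o \right)} = 46 o$ ($U{\left(o \right)} = 23 \cdot 2 o = 46 o$)
$W = 0$ ($W = \left(-4\right) \left(-2\right) - \left(\left(-1\right) \left(-1\right) - -7\right) = 8 - \left(1 + 7\right) = 8 - 8 = 0$)
$W U{\left(\frac{\left(-2\right) 1 \left(-4\right)}{7} \right)} = 0 \cdot 46 \frac{\left(-2\right) 1 \left(-4\right)}{7} = 0 \cdot 46 \left(-2\right) \left(-4\right) \frac{1}{7} = 0 \cdot 46 \cdot 8 \cdot \frac{1}{7} = 0 \cdot 46 \cdot \frac{8}{7} = 0 \cdot \frac{368}{7} = 0$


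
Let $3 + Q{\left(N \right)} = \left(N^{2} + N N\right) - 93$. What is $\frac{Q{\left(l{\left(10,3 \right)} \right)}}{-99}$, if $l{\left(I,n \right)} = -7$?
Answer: $- \frac{2}{99} \approx -0.020202$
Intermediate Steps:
$Q{\left(N \right)} = -96 + 2 N^{2}$ ($Q{\left(N \right)} = -3 - \left(93 - N^{2} - N N\right) = -3 + \left(\left(N^{2} + N^{2}\right) - 93\right) = -3 + \left(2 N^{2} - 93\right) = -3 + \left(-93 + 2 N^{2}\right) = -96 + 2 N^{2}$)
$\frac{Q{\left(l{\left(10,3 \right)} \right)}}{-99} = \frac{-96 + 2 \left(-7\right)^{2}}{-99} = \left(-96 + 2 \cdot 49\right) \left(- \frac{1}{99}\right) = \left(-96 + 98\right) \left(- \frac{1}{99}\right) = 2 \left(- \frac{1}{99}\right) = - \frac{2}{99}$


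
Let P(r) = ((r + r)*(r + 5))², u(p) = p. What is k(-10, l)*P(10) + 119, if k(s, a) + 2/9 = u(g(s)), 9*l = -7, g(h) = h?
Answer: -919881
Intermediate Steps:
l = -7/9 (l = (⅑)*(-7) = -7/9 ≈ -0.77778)
k(s, a) = -2/9 + s
P(r) = 4*r²*(5 + r)² (P(r) = ((2*r)*(5 + r))² = (2*r*(5 + r))² = 4*r²*(5 + r)²)
k(-10, l)*P(10) + 119 = (-2/9 - 10)*(4*10²*(5 + 10)²) + 119 = -368*100*15²/9 + 119 = -368*100*225/9 + 119 = -92/9*90000 + 119 = -920000 + 119 = -919881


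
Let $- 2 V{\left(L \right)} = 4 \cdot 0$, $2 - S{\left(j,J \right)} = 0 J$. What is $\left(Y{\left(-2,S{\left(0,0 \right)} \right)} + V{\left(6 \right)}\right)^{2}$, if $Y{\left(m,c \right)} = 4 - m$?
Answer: $36$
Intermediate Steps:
$S{\left(j,J \right)} = 2$ ($S{\left(j,J \right)} = 2 - 0 J = 2 - 0 = 2 + 0 = 2$)
$V{\left(L \right)} = 0$ ($V{\left(L \right)} = - \frac{4 \cdot 0}{2} = \left(- \frac{1}{2}\right) 0 = 0$)
$\left(Y{\left(-2,S{\left(0,0 \right)} \right)} + V{\left(6 \right)}\right)^{2} = \left(\left(4 - -2\right) + 0\right)^{2} = \left(\left(4 + 2\right) + 0\right)^{2} = \left(6 + 0\right)^{2} = 6^{2} = 36$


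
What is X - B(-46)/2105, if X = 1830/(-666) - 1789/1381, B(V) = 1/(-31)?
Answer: -40443851629/10003004205 ≈ -4.0432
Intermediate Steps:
B(V) = -1/31
X = -619784/153291 (X = 1830*(-1/666) - 1789*1/1381 = -305/111 - 1789/1381 = -619784/153291 ≈ -4.0432)
X - B(-46)/2105 = -619784/153291 - (-1)/(31*2105) = -619784/153291 - 1*(-1/65255) = -619784/153291 + 1/65255 = -40443851629/10003004205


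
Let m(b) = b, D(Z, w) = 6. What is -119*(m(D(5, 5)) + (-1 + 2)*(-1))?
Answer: -595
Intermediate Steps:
-119*(m(D(5, 5)) + (-1 + 2)*(-1)) = -119*(6 + (-1 + 2)*(-1)) = -119*(6 + 1*(-1)) = -119*(6 - 1) = -119*5 = -595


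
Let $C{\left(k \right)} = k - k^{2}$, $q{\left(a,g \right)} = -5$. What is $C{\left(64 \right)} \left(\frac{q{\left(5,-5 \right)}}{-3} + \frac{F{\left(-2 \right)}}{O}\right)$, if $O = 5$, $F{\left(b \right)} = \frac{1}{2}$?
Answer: $- \frac{35616}{5} \approx -7123.2$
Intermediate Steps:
$F{\left(b \right)} = \frac{1}{2}$
$C{\left(64 \right)} \left(\frac{q{\left(5,-5 \right)}}{-3} + \frac{F{\left(-2 \right)}}{O}\right) = 64 \left(1 - 64\right) \left(- \frac{5}{-3} + \frac{1}{2 \cdot 5}\right) = 64 \left(1 - 64\right) \left(\left(-5\right) \left(- \frac{1}{3}\right) + \frac{1}{2} \cdot \frac{1}{5}\right) = 64 \left(-63\right) \left(\frac{5}{3} + \frac{1}{10}\right) = \left(-4032\right) \frac{53}{30} = - \frac{35616}{5}$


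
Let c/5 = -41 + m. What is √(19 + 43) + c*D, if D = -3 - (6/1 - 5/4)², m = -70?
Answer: 226995/16 + √62 ≈ 14195.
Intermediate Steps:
D = -409/16 (D = -3 - (6*1 - 5*¼)² = -3 - (6 - 5/4)² = -3 - (19/4)² = -3 - 1*361/16 = -3 - 361/16 = -409/16 ≈ -25.563)
c = -555 (c = 5*(-41 - 70) = 5*(-111) = -555)
√(19 + 43) + c*D = √(19 + 43) - 555*(-409/16) = √62 + 226995/16 = 226995/16 + √62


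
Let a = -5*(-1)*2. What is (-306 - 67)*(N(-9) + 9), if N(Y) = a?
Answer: -7087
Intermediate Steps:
a = 10 (a = 5*2 = 10)
N(Y) = 10
(-306 - 67)*(N(-9) + 9) = (-306 - 67)*(10 + 9) = -373*19 = -7087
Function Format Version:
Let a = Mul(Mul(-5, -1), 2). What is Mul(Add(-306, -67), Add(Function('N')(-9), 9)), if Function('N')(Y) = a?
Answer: -7087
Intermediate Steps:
a = 10 (a = Mul(5, 2) = 10)
Function('N')(Y) = 10
Mul(Add(-306, -67), Add(Function('N')(-9), 9)) = Mul(Add(-306, -67), Add(10, 9)) = Mul(-373, 19) = -7087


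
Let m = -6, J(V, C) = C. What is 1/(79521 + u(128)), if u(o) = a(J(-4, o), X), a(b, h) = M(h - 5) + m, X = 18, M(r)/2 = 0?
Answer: 1/79515 ≈ 1.2576e-5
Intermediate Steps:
M(r) = 0 (M(r) = 2*0 = 0)
a(b, h) = -6 (a(b, h) = 0 - 6 = -6)
u(o) = -6
1/(79521 + u(128)) = 1/(79521 - 6) = 1/79515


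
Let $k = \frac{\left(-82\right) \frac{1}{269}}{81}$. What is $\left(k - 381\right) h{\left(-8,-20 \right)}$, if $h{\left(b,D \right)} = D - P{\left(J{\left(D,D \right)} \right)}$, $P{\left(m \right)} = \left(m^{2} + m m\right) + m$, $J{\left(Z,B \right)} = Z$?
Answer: $\frac{6641352800}{21789} \approx 3.048 \cdot 10^{5}$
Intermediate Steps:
$k = - \frac{82}{21789}$ ($k = \left(-82\right) \frac{1}{269} \cdot \frac{1}{81} = \left(- \frac{82}{269}\right) \frac{1}{81} = - \frac{82}{21789} \approx -0.0037634$)
$P{\left(m \right)} = m + 2 m^{2}$ ($P{\left(m \right)} = \left(m^{2} + m^{2}\right) + m = 2 m^{2} + m = m + 2 m^{2}$)
$h{\left(b,D \right)} = D - D \left(1 + 2 D\right)$
$\left(k - 381\right) h{\left(-8,-20 \right)} = \left(- \frac{82}{21789} - 381\right) \left(- 2 \left(-20\right)^{2}\right) = - \frac{8301691 \left(\left(-2\right) 400\right)}{21789} = \left(- \frac{8301691}{21789}\right) \left(-800\right) = \frac{6641352800}{21789}$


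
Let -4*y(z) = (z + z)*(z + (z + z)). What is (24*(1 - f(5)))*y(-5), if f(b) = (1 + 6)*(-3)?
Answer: -19800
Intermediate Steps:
f(b) = -21 (f(b) = 7*(-3) = -21)
y(z) = -3*z**2/2 (y(z) = -(z + z)*(z + (z + z))/4 = -2*z*(z + 2*z)/4 = -2*z*3*z/4 = -3*z**2/2)
(24*(1 - f(5)))*y(-5) = (24*(1 - 1*(-21)))*(-3/2*(-5)**2) = (24*(1 + 21))*(-3/2*25) = (24*22)*(-75/2) = 528*(-75/2) = -19800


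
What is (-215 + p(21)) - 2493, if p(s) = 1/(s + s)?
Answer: -113735/42 ≈ -2708.0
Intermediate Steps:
p(s) = 1/(2*s)
(-215 + p(21)) - 2493 = (-215 + (½)/21) - 2493 = (-215 + (½)*(1/21)) - 2493 = (-215 + 1/42) - 2493 = -9029/42 - 2493 = -113735/42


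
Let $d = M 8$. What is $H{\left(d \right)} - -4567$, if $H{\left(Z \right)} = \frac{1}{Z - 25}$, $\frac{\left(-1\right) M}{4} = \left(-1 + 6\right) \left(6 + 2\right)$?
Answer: $\frac{5959934}{1305} \approx 4567.0$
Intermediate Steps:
$M = -160$ ($M = - 4 \left(-1 + 6\right) \left(6 + 2\right) = - 4 \cdot 5 \cdot 8 = \left(-4\right) 40 = -160$)
$d = -1280$ ($d = \left(-160\right) 8 = -1280$)
$H{\left(Z \right)} = \frac{1}{-25 + Z}$
$H{\left(d \right)} - -4567 = \frac{1}{-25 - 1280} - -4567 = \frac{1}{-1305} + 4567 = - \frac{1}{1305} + 4567 = \frac{5959934}{1305}$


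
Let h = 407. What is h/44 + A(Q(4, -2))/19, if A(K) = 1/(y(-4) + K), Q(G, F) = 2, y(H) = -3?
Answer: 699/76 ≈ 9.1974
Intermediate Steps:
A(K) = 1/(-3 + K)
h/44 + A(Q(4, -2))/19 = 407/44 + 1/((-3 + 2)*19) = 407*(1/44) + (1/19)/(-1) = 37/4 - 1*1/19 = 37/4 - 1/19 = 699/76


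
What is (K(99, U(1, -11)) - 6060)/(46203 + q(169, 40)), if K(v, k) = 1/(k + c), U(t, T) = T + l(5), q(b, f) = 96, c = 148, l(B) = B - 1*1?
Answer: -854459/6528159 ≈ -0.13089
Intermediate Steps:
l(B) = -1 + B (l(B) = B - 1 = -1 + B)
U(t, T) = 4 + T (U(t, T) = T + (-1 + 5) = T + 4 = 4 + T)
K(v, k) = 1/(148 + k) (K(v, k) = 1/(k + 148) = 1/(148 + k))
(K(99, U(1, -11)) - 6060)/(46203 + q(169, 40)) = (1/(148 + (4 - 11)) - 6060)/(46203 + 96) = (1/(148 - 7) - 6060)/46299 = (1/141 - 6060)*(1/46299) = -854459/141*1/46299 = -854459/6528159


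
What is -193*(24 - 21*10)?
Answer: 35898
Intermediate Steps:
-193*(24 - 21*10) = -193*(24 - 210) = -193*(-186) = 35898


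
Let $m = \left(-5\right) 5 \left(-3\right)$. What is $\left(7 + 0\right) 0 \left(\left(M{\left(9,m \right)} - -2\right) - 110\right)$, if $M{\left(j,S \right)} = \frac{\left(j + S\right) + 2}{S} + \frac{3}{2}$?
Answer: $0$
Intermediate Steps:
$m = 75$ ($m = \left(-25\right) \left(-3\right) = 75$)
$M{\left(j,S \right)} = \frac{3}{2} + \frac{2 + S + j}{S}$ ($M{\left(j,S \right)} = \frac{\left(S + j\right) + 2}{S} + 3 \cdot \frac{1}{2} = \frac{2 + S + j}{S} + \frac{3}{2} = \frac{3}{2} + \frac{2 + S + j}{S}$)
$\left(7 + 0\right) 0 \left(\left(M{\left(9,m \right)} - -2\right) - 110\right) = \left(7 + 0\right) 0 \left(\left(\frac{2 + 9 + \frac{5}{2} \cdot 75}{75} - -2\right) - 110\right) = 7 \cdot 0 \left(\left(\frac{2 + 9 + \frac{375}{2}}{75} + 2\right) - 110\right) = 0 \left(\left(\frac{1}{75} \cdot \frac{397}{2} + 2\right) - 110\right) = 0 \left(\left(\frac{397}{150} + 2\right) - 110\right) = 0 \left(\frac{697}{150} - 110\right) = 0 \left(- \frac{15803}{150}\right) = 0$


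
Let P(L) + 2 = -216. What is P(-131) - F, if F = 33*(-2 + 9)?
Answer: -449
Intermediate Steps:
P(L) = -218 (P(L) = -2 - 216 = -218)
F = 231 (F = 33*7 = 231)
P(-131) - F = -218 - 1*231 = -218 - 231 = -449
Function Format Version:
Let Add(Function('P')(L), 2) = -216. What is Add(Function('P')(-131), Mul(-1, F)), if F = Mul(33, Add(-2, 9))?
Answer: -449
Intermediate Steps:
Function('P')(L) = -218 (Function('P')(L) = Add(-2, -216) = -218)
F = 231 (F = Mul(33, 7) = 231)
Add(Function('P')(-131), Mul(-1, F)) = Add(-218, Mul(-1, 231)) = Add(-218, -231) = -449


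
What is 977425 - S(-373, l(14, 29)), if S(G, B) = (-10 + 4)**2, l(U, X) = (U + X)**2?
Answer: 977389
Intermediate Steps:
S(G, B) = 36 (S(G, B) = (-6)**2 = 36)
977425 - S(-373, l(14, 29)) = 977425 - 1*36 = 977425 - 36 = 977389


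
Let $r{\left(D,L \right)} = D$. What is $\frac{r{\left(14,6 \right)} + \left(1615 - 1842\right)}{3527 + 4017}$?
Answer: $- \frac{213}{7544} \approx -0.028234$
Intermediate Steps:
$\frac{r{\left(14,6 \right)} + \left(1615 - 1842\right)}{3527 + 4017} = \frac{14 + \left(1615 - 1842\right)}{3527 + 4017} = \frac{14 - 227}{7544} = \left(-213\right) \frac{1}{7544} = - \frac{213}{7544}$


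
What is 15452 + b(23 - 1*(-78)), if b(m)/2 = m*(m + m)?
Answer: 56256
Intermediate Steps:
b(m) = 4*m² (b(m) = 2*(m*(m + m)) = 2*(m*(2*m)) = 2*(2*m²) = 4*m²)
15452 + b(23 - 1*(-78)) = 15452 + 4*(23 - 1*(-78))² = 15452 + 4*(23 + 78)² = 15452 + 4*101² = 15452 + 4*10201 = 15452 + 40804 = 56256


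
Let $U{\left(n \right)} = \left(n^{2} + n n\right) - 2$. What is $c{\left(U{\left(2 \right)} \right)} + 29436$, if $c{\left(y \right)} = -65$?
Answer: $29371$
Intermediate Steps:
$U{\left(n \right)} = -2 + 2 n^{2}$ ($U{\left(n \right)} = \left(n^{2} + n^{2}\right) - 2 = 2 n^{2} - 2 = -2 + 2 n^{2}$)
$c{\left(U{\left(2 \right)} \right)} + 29436 = -65 + 29436 = 29371$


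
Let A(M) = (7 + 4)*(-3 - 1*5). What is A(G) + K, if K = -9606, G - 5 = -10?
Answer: -9694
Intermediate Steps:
G = -5 (G = 5 - 10 = -5)
A(M) = -88 (A(M) = 11*(-3 - 5) = 11*(-8) = -88)
A(G) + K = -88 - 9606 = -9694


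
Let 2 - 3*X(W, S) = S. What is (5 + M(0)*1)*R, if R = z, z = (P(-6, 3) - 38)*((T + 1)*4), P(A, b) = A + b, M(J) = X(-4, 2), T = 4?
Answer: -4100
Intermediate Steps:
X(W, S) = ⅔ - S/3
M(J) = 0 (M(J) = ⅔ - ⅓*2 = ⅔ - ⅔ = 0)
z = -820 (z = ((-6 + 3) - 38)*((4 + 1)*4) = (-3 - 38)*(5*4) = -41*20 = -820)
R = -820
(5 + M(0)*1)*R = (5 + 0*1)*(-820) = (5 + 0)*(-820) = 5*(-820) = -4100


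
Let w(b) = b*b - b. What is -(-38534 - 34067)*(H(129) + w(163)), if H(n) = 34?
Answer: 1919570440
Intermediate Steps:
w(b) = b² - b
-(-38534 - 34067)*(H(129) + w(163)) = -(-38534 - 34067)*(34 + 163*(-1 + 163)) = -(-72601)*(34 + 163*162) = -(-72601)*(34 + 26406) = -(-72601)*26440 = -1*(-1919570440) = 1919570440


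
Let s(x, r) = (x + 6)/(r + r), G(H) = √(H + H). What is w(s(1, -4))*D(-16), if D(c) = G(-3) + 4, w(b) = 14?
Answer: 56 + 14*I*√6 ≈ 56.0 + 34.293*I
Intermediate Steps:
G(H) = √2*√H (G(H) = √(2*H) = √2*√H)
s(x, r) = (6 + x)/(2*r) (s(x, r) = (6 + x)/((2*r)) = (6 + x)*(1/(2*r)) = (6 + x)/(2*r))
D(c) = 4 + I*√6 (D(c) = √2*√(-3) + 4 = √2*(I*√3) + 4 = I*√6 + 4 = 4 + I*√6)
w(s(1, -4))*D(-16) = 14*(4 + I*√6) = 56 + 14*I*√6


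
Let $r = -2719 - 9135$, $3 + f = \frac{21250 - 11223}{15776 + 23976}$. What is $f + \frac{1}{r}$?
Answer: $- \frac{647420159}{235610104} \approx -2.7478$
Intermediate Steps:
$f = - \frac{109229}{39752}$ ($f = -3 + \frac{21250 - 11223}{15776 + 23976} = -3 + \frac{10027}{39752} = - \frac{109229}{39752} \approx -2.7478$)
$r = -11854$
$f + \frac{1}{r} = - \frac{109229}{39752} + \frac{1}{-11854} = - \frac{109229}{39752} - \frac{1}{11854} = - \frac{647420159}{235610104}$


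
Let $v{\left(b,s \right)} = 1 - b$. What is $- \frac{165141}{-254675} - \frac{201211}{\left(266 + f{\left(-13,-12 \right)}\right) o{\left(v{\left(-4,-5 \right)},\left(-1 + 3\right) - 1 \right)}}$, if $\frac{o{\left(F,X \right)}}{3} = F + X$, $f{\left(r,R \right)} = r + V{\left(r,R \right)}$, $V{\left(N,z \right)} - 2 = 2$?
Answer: $- \frac{50479469159}{1178126550} \approx -42.847$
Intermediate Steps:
$V{\left(N,z \right)} = 4$ ($V{\left(N,z \right)} = 2 + 2 = 4$)
$f{\left(r,R \right)} = 4 + r$ ($f{\left(r,R \right)} = r + 4 = 4 + r$)
$o{\left(F,X \right)} = 3 F + 3 X$ ($o{\left(F,X \right)} = 3 \left(F + X\right) = 3 F + 3 X$)
$- \frac{165141}{-254675} - \frac{201211}{\left(266 + f{\left(-13,-12 \right)}\right) o{\left(v{\left(-4,-5 \right)},\left(-1 + 3\right) - 1 \right)}} = - \frac{165141}{-254675} - \frac{201211}{\left(266 + \left(4 - 13\right)\right) \left(3 \left(1 - -4\right) + 3 \left(\left(-1 + 3\right) - 1\right)\right)} = \left(-165141\right) \left(- \frac{1}{254675}\right) - \frac{201211}{\left(266 - 9\right) \left(3 \left(1 + 4\right) + 3 \left(2 - 1\right)\right)} = \frac{165141}{254675} - \frac{201211}{257 \left(3 \cdot 5 + 3 \cdot 1\right)} = \frac{165141}{254675} - \frac{201211}{257 \left(15 + 3\right)} = \frac{165141}{254675} - \frac{201211}{257 \cdot 18} = \frac{165141}{254675} - \frac{201211}{4626} = - \frac{50479469159}{1178126550}$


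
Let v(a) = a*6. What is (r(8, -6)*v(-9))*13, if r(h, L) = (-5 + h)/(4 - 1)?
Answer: -702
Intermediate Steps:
r(h, L) = -5/3 + h/3 (r(h, L) = (-5 + h)/3 = (-5 + h)*(⅓) = -5/3 + h/3)
v(a) = 6*a
(r(8, -6)*v(-9))*13 = ((-5/3 + (⅓)*8)*(6*(-9)))*13 = ((-5/3 + 8/3)*(-54))*13 = (1*(-54))*13 = -54*13 = -702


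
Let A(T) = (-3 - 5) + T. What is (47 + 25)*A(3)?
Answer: -360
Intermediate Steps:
A(T) = -8 + T
(47 + 25)*A(3) = (47 + 25)*(-8 + 3) = 72*(-5) = -360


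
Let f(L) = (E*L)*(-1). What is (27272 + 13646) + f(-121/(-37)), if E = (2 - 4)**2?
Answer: 1513482/37 ≈ 40905.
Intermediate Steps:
E = 4 (E = (-2)**2 = 4)
f(L) = -4*L (f(L) = (4*L)*(-1) = -4*L)
(27272 + 13646) + f(-121/(-37)) = (27272 + 13646) - (-484)/(-37) = 40918 - (-484)*(-1)/37 = 40918 - 4*121/37 = 40918 - 484/37 = 1513482/37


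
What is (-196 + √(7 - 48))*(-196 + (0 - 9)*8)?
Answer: 52528 - 268*I*√41 ≈ 52528.0 - 1716.0*I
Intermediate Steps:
(-196 + √(7 - 48))*(-196 + (0 - 9)*8) = (-196 + √(-41))*(-196 - 9*8) = (-196 + I*√41)*(-196 - 72) = (-196 + I*√41)*(-268) = 52528 - 268*I*√41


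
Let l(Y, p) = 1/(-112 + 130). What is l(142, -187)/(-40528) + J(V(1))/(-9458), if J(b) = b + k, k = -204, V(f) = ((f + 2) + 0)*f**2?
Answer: 73310423/3449824416 ≈ 0.021250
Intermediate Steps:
V(f) = f**2*(2 + f) (V(f) = ((2 + f) + 0)*f**2 = (2 + f)*f**2 = f**2*(2 + f))
l(Y, p) = 1/18
J(b) = -204 + b (J(b) = b - 204 = -204 + b)
l(142, -187)/(-40528) + J(V(1))/(-9458) = (1/18)/(-40528) + (-204 + 1**2*(2 + 1))/(-9458) = (1/18)*(-1/40528) + (-204 + 1*3)*(-1/9458) = -1/729504 + (-204 + 3)*(-1/9458) = -1/729504 - 201*(-1/9458) = -1/729504 + 201/9458 = 73310423/3449824416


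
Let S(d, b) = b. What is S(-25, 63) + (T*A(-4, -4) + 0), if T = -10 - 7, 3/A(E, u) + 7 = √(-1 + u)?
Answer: 1253/18 + 17*I*√5/18 ≈ 69.611 + 2.1118*I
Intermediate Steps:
A(E, u) = 3/(-7 + √(-1 + u))
T = -17
S(-25, 63) + (T*A(-4, -4) + 0) = 63 + (-51/(-7 + √(-1 - 4)) + 0) = 63 + (-51/(-7 + √(-5)) + 0) = 63 + (-51/(-7 + I*√5) + 0) = 63 - 51/(-7 + I*√5)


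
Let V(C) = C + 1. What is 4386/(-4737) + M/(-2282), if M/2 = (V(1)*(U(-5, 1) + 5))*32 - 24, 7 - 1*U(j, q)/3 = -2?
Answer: -4864038/1801639 ≈ -2.6998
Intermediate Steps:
U(j, q) = 27 (U(j, q) = 21 - 3*(-2) = 21 + 6 = 27)
V(C) = 1 + C
M = 4048 (M = 2*(((1 + 1)*(27 + 5))*32 - 24) = 2*((2*32)*32 - 24) = 2*(64*32 - 24) = 2*(2048 - 24) = 2*2024 = 4048)
4386/(-4737) + M/(-2282) = 4386/(-4737) + 4048/(-2282) = 4386*(-1/4737) + 4048*(-1/2282) = -1462/1579 - 2024/1141 = -4864038/1801639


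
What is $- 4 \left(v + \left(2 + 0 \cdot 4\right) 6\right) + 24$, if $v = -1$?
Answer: $-20$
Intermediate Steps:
$- 4 \left(v + \left(2 + 0 \cdot 4\right) 6\right) + 24 = - 4 \left(-1 + \left(2 + 0 \cdot 4\right) 6\right) + 24 = - 4 \left(-1 + \left(2 + 0\right) 6\right) + 24 = - 4 \left(-1 + 2 \cdot 6\right) + 24 = - 4 \left(-1 + 12\right) + 24 = \left(-4\right) 11 + 24 = -44 + 24 = -20$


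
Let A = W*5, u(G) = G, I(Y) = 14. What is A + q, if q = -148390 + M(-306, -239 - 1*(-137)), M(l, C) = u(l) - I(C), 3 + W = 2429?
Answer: -136580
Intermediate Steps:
W = 2426 (W = -3 + 2429 = 2426)
M(l, C) = -14 + l (M(l, C) = l - 1*14 = l - 14 = -14 + l)
A = 12130 (A = 2426*5 = 12130)
q = -148710 (q = -148390 + (-14 - 306) = -148390 - 320 = -148710)
A + q = 12130 - 148710 = -136580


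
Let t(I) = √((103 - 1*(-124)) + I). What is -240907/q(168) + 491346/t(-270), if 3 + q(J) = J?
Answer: -240907/165 - 491346*I*√43/43 ≈ -1460.0 - 74930.0*I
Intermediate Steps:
q(J) = -3 + J
t(I) = √(227 + I) (t(I) = √((103 + 124) + I) = √(227 + I))
-240907/q(168) + 491346/t(-270) = -240907/(-3 + 168) + 491346/(√(227 - 270)) = -240907/165 + 491346/(√(-43)) = -240907*1/165 + 491346/((I*√43)) = -240907/165 + 491346*(-I*√43/43) = -240907/165 - 491346*I*√43/43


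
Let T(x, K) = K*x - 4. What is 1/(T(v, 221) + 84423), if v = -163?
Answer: 1/48396 ≈ 2.0663e-5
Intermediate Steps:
T(x, K) = -4 + K*x
1/(T(v, 221) + 84423) = 1/((-4 + 221*(-163)) + 84423) = 1/((-4 - 36023) + 84423) = 1/(-36027 + 84423) = 1/48396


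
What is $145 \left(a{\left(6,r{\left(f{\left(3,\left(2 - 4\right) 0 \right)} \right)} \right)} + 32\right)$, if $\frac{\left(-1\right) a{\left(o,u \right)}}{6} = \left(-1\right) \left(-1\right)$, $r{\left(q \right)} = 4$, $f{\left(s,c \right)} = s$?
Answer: $3770$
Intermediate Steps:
$a{\left(o,u \right)} = -6$ ($a{\left(o,u \right)} = - 6 \left(\left(-1\right) \left(-1\right)\right) = \left(-6\right) 1 = -6$)
$145 \left(a{\left(6,r{\left(f{\left(3,\left(2 - 4\right) 0 \right)} \right)} \right)} + 32\right) = 145 \left(-6 + 32\right) = 145 \cdot 26 = 3770$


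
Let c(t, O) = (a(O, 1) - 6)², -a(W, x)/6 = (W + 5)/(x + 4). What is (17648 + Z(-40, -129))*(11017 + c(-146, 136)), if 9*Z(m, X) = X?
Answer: 55165215701/75 ≈ 7.3554e+8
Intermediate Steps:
a(W, x) = -6*(5 + W)/(4 + x) (a(W, x) = -6*(W + 5)/(x + 4) = -6*(5 + W)/(4 + x))
Z(m, X) = X/9
c(t, O) = (-12 - 6*O/5)² (c(t, O) = (6*(-5 - O)/(4 + 1) - 6)² = (6*(-5 - O)/5 - 6)² = (6*(⅕)*(-5 - O) - 6)² = ((-6 - 6*O/5) - 6)² = (-12 - 6*O/5)²)
(17648 + Z(-40, -129))*(11017 + c(-146, 136)) = (17648 + (⅑)*(-129))*(11017 + 36*(10 + 136)²/25) = (17648 - 43/3)*(11017 + (36/25)*146²) = 52901*(11017 + (36/25)*21316)/3 = 52901*(11017 + 767376/25)/3 = (52901/3)*(1042801/25) = 55165215701/75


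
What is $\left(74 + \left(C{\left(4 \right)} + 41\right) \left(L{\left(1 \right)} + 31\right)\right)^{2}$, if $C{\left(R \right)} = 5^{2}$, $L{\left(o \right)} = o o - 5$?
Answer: $3444736$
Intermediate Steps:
$L{\left(o \right)} = -5 + o^{2}$ ($L{\left(o \right)} = o^{2} - 5 = -5 + o^{2}$)
$C{\left(R \right)} = 25$
$\left(74 + \left(C{\left(4 \right)} + 41\right) \left(L{\left(1 \right)} + 31\right)\right)^{2} = \left(74 + \left(25 + 41\right) \left(\left(-5 + 1^{2}\right) + 31\right)\right)^{2} = \left(74 + 66 \left(\left(-5 + 1\right) + 31\right)\right)^{2} = \left(74 + 66 \left(-4 + 31\right)\right)^{2} = \left(74 + 66 \cdot 27\right)^{2} = \left(74 + 1782\right)^{2} = 1856^{2} = 3444736$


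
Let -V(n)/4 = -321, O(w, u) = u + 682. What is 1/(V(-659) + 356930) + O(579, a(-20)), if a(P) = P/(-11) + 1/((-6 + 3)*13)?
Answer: 105081002687/153673806 ≈ 683.79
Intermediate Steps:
a(P) = -1/39 - P/11 (a(P) = P*(-1/11) + (1/13)/(-3) = -P/11 - 1/3*1/13 = -P/11 - 1/39 = -1/39 - P/11)
O(w, u) = 682 + u
V(n) = 1284 (V(n) = -4*(-321) = 1284)
1/(V(-659) + 356930) + O(579, a(-20)) = 1/(1284 + 356930) + (682 + (-1/39 - 1/11*(-20))) = 1/358214 + (682 + (-1/39 + 20/11)) = 1/358214 + (682 + 769/429) = 1/358214 + 293347/429 = 105081002687/153673806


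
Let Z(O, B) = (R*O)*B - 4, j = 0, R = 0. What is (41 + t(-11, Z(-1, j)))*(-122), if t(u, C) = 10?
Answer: -6222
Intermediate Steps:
Z(O, B) = -4 (Z(O, B) = (0*O)*B - 4 = 0*B - 4 = 0 - 4 = -4)
(41 + t(-11, Z(-1, j)))*(-122) = (41 + 10)*(-122) = 51*(-122) = -6222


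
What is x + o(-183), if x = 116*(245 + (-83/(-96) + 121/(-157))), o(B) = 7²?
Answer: 107312227/3768 ≈ 28480.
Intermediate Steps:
o(B) = 49
x = 107127595/3768 (x = 116*(245 + (-83*(-1/96) + 121*(-1/157))) = 116*(245 + (83/96 - 121/157)) = 116*(245 + 1415/15072) = 116*(3694055/15072) = 107127595/3768 ≈ 28431.)
x + o(-183) = 107127595/3768 + 49 = 107312227/3768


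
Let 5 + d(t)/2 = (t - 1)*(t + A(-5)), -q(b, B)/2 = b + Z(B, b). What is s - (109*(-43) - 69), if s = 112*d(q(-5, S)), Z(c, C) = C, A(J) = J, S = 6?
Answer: 67476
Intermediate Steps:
q(b, B) = -4*b (q(b, B) = -2*(b + b) = -4*b)
d(t) = -10 + 2*(-1 + t)*(-5 + t) (d(t) = -10 + 2*((t - 1)*(t - 5)) = -10 + 2*((-1 + t)*(-5 + t)) = -10 + 2*(-1 + t)*(-5 + t))
s = 62720 (s = 112*(2*(-4*(-5))*(-6 - 4*(-5))) = 112*(2*20*(-6 + 20)) = 112*(2*20*14) = 112*560 = 62720)
s - (109*(-43) - 69) = 62720 - (109*(-43) - 69) = 62720 - (-4687 - 69) = 62720 - 1*(-4756) = 62720 + 4756 = 67476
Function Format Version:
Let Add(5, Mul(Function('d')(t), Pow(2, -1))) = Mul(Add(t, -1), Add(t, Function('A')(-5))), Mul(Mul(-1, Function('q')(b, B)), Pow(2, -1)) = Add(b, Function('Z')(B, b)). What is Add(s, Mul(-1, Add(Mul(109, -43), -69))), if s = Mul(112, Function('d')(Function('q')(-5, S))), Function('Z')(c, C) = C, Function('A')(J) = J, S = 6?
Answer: 67476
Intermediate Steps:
Function('q')(b, B) = Mul(-4, b) (Function('q')(b, B) = Mul(-2, Add(b, b)) = Mul(-2, Mul(2, b)) = Mul(-4, b))
Function('d')(t) = Add(-10, Mul(2, Add(-1, t), Add(-5, t))) (Function('d')(t) = Add(-10, Mul(2, Mul(Add(t, -1), Add(t, -5)))) = Add(-10, Mul(2, Mul(Add(-1, t), Add(-5, t)))) = Add(-10, Mul(2, Add(-1, t), Add(-5, t))))
s = 62720 (s = Mul(112, Mul(2, Mul(-4, -5), Add(-6, Mul(-4, -5)))) = Mul(112, Mul(2, 20, Add(-6, 20))) = Mul(112, Mul(2, 20, 14)) = Mul(112, 560) = 62720)
Add(s, Mul(-1, Add(Mul(109, -43), -69))) = Add(62720, Mul(-1, Add(Mul(109, -43), -69))) = Add(62720, Mul(-1, Add(-4687, -69))) = Add(62720, Mul(-1, -4756)) = Add(62720, 4756) = 67476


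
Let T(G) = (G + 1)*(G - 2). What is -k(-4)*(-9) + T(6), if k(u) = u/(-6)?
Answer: 34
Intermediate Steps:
k(u) = -u/6 (k(u) = u*(-1/6) = -u/6)
T(G) = (1 + G)*(-2 + G)
-k(-4)*(-9) + T(6) = -(-1)*(-4)/6*(-9) + (-2 + 6**2 - 1*6) = -1*2/3*(-9) + (-2 + 36 - 6) = -2/3*(-9) + 28 = 6 + 28 = 34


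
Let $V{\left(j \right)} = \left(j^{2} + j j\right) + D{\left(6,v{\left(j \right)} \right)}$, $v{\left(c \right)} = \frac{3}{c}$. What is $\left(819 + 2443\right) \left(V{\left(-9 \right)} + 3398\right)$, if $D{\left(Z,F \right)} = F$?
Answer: $\frac{34834898}{3} \approx 1.1612 \cdot 10^{7}$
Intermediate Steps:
$V{\left(j \right)} = 2 j^{2} + \frac{3}{j}$ ($V{\left(j \right)} = \left(j^{2} + j j\right) + \frac{3}{j} = \left(j^{2} + j^{2}\right) + \frac{3}{j} = 2 j^{2} + \frac{3}{j}$)
$\left(819 + 2443\right) \left(V{\left(-9 \right)} + 3398\right) = \left(819 + 2443\right) \left(\frac{3 + 2 \left(-9\right)^{3}}{-9} + 3398\right) = 3262 \left(- \frac{3 + 2 \left(-729\right)}{9} + 3398\right) = 3262 \left(- \frac{3 - 1458}{9} + 3398\right) = 3262 \left(\left(- \frac{1}{9}\right) \left(-1455\right) + 3398\right) = 3262 \left(\frac{485}{3} + 3398\right) = 3262 \cdot \frac{10679}{3} = \frac{34834898}{3}$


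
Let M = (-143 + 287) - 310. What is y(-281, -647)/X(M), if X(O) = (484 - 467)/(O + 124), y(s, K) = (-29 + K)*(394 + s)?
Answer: 3208296/17 ≈ 1.8872e+5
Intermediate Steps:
M = -166 (M = 144 - 310 = -166)
X(O) = 17/(124 + O)
y(-281, -647)/X(M) = (-11426 - 29*(-281) + 394*(-647) - 647*(-281))/((17/(124 - 166))) = (-11426 + 8149 - 254918 + 181807)/((17/(-42))) = -76388/(17*(-1/42)) = -76388/(-17/42) = -76388*(-42/17) = 3208296/17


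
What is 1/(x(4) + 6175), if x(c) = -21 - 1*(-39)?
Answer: 1/6193 ≈ 0.00016147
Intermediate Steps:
x(c) = 18 (x(c) = -21 + 39 = 18)
1/(x(4) + 6175) = 1/(18 + 6175) = 1/6193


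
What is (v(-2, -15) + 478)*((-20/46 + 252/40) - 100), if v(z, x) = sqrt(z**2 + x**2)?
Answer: -5174589/115 - 21651*sqrt(229)/230 ≈ -46421.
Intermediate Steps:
v(z, x) = sqrt(x**2 + z**2)
(v(-2, -15) + 478)*((-20/46 + 252/40) - 100) = (sqrt((-15)**2 + (-2)**2) + 478)*((-20/46 + 252/40) - 100) = (sqrt(225 + 4) + 478)*((-20*1/46 + 252*(1/40)) - 100) = (sqrt(229) + 478)*((-10/23 + 63/10) - 100) = (478 + sqrt(229))*(1349/230 - 100) = (478 + sqrt(229))*(-21651/230) = -5174589/115 - 21651*sqrt(229)/230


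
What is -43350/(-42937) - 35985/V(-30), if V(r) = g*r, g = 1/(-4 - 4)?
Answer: -411980102/42937 ≈ -9595.0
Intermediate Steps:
g = -⅛ (g = 1/(-8) = -⅛ ≈ -0.12500)
V(r) = -r/8
-43350/(-42937) - 35985/V(-30) = -43350/(-42937) - 35985/((-⅛*(-30))) = -43350*(-1/42937) - 35985/15/4 = 43350/42937 - 35985*4/15 = 43350/42937 - 9596 = -411980102/42937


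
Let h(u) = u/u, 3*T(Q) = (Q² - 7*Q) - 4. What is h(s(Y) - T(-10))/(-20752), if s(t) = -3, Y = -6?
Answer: -1/20752 ≈ -4.8188e-5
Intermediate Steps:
T(Q) = -4/3 - 7*Q/3 + Q²/3 (T(Q) = ((Q² - 7*Q) - 4)/3 = (-4 + Q² - 7*Q)/3 = -4/3 - 7*Q/3 + Q²/3)
h(u) = 1
h(s(Y) - T(-10))/(-20752) = 1/(-20752) = 1*(-1/20752) = -1/20752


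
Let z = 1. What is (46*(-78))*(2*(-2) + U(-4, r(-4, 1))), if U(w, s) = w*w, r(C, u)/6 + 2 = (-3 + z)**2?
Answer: -43056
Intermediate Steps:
r(C, u) = 12 (r(C, u) = -12 + 6*(-3 + 1)**2 = -12 + 6*(-2)**2 = -12 + 6*4 = -12 + 24 = 12)
U(w, s) = w**2
(46*(-78))*(2*(-2) + U(-4, r(-4, 1))) = (46*(-78))*(2*(-2) + (-4)**2) = -3588*(-4 + 16) = -3588*12 = -43056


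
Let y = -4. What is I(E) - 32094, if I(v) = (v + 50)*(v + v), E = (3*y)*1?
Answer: -33006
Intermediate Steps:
E = -12 (E = (3*(-4))*1 = -12*1 = -12)
I(v) = 2*v*(50 + v) (I(v) = (50 + v)*(2*v) = 2*v*(50 + v))
I(E) - 32094 = 2*(-12)*(50 - 12) - 32094 = 2*(-12)*38 - 32094 = -912 - 32094 = -33006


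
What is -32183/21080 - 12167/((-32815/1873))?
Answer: 95866325827/138348040 ≈ 692.94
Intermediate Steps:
-32183/21080 - 12167/((-32815/1873)) = -32183*1/21080 - 12167/((-32815*1/1873)) = -32183/21080 - 12167/(-32815/1873) = -32183/21080 - 12167*(-1873/32815) = -32183/21080 + 22788791/32815 = 95866325827/138348040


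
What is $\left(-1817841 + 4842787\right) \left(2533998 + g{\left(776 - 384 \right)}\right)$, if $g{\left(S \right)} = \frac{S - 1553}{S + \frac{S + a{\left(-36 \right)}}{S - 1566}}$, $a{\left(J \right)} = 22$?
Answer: $\frac{1762206058390213254}{229897} \approx 7.6652 \cdot 10^{12}$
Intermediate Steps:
$g{\left(S \right)} = \frac{-1553 + S}{S + \frac{22 + S}{-1566 + S}}$ ($g{\left(S \right)} = \frac{S - 1553}{S + \frac{S + 22}{S - 1566}} = \frac{-1553 + S}{S + \frac{22 + S}{-1566 + S}}$)
$\left(-1817841 + 4842787\right) \left(2533998 + g{\left(776 - 384 \right)}\right) = \left(-1817841 + 4842787\right) \left(2533998 + \frac{2431998 + \left(776 - 384\right)^{2} - 3119 \left(776 - 384\right)}{22 + \left(776 - 384\right)^{2} - 1565 \left(776 - 384\right)}\right) = 3024946 \left(2533998 + \frac{2431998 + 392^{2} - 1222648}{22 + 392^{2} - 613480}\right) = 3024946 \left(2533998 + \frac{2431998 + 153664 - 1222648}{22 + 153664 - 613480}\right) = 3024946 \left(2533998 + \frac{1}{-459794} \cdot 1363014\right) = 3024946 \left(2533998 - \frac{681507}{229897}\right) = 3024946 \cdot \frac{582557856699}{229897} = \frac{1762206058390213254}{229897}$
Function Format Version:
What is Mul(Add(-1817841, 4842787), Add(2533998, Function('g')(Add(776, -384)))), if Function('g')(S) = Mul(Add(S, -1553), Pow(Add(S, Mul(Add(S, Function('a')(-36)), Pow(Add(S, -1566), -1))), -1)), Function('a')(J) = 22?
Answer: Rational(1762206058390213254, 229897) ≈ 7.6652e+12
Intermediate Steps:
Function('g')(S) = Mul(Pow(Add(S, Mul(Pow(Add(-1566, S), -1), Add(22, S))), -1), Add(-1553, S)) (Function('g')(S) = Mul(Add(S, -1553), Pow(Add(S, Mul(Add(S, 22), Pow(Add(S, -1566), -1))), -1)) = Mul(Add(-1553, S), Pow(Add(S, Mul(Add(22, S), Pow(Add(-1566, S), -1))), -1)) = Mul(Add(-1553, S), Pow(Add(S, Mul(Pow(Add(-1566, S), -1), Add(22, S))), -1)) = Mul(Pow(Add(S, Mul(Pow(Add(-1566, S), -1), Add(22, S))), -1), Add(-1553, S)))
Mul(Add(-1817841, 4842787), Add(2533998, Function('g')(Add(776, -384)))) = Mul(Add(-1817841, 4842787), Add(2533998, Mul(Pow(Add(22, Pow(Add(776, -384), 2), Mul(-1565, Add(776, -384))), -1), Add(2431998, Pow(Add(776, -384), 2), Mul(-3119, Add(776, -384)))))) = Mul(3024946, Add(2533998, Mul(Pow(Add(22, Pow(392, 2), Mul(-1565, 392)), -1), Add(2431998, Pow(392, 2), Mul(-3119, 392))))) = Mul(3024946, Add(2533998, Mul(Pow(Add(22, 153664, -613480), -1), Add(2431998, 153664, -1222648)))) = Mul(3024946, Add(2533998, Mul(Pow(-459794, -1), 1363014))) = Mul(3024946, Add(2533998, Mul(Rational(-1, 459794), 1363014))) = Mul(3024946, Add(2533998, Rational(-681507, 229897))) = Mul(3024946, Rational(582557856699, 229897)) = Rational(1762206058390213254, 229897)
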